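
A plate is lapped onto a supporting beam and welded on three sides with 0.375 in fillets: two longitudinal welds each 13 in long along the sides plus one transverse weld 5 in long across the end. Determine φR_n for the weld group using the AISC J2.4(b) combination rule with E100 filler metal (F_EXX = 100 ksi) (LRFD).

t_e = 0.707 × 0.375 = 0.2651 in.
R_nwl = 0.6 × 100 × 0.2651 × 26 = 413.6 kip (longitudinal, 2 welds).
R_nwt = 0.6 × 100 × 0.2651 × 5 = 79.54 kip (transverse, base value).
(i) R_nwl + R_nwt = 493.1 kip; (ii) 0.85 R_nwl + 1.5 R_nwt = 470.9 kip.
R_n = max = 493.1 kip [governs: (i)]; φR_n = 369.8 kip.

φR_n ≈ 370 kip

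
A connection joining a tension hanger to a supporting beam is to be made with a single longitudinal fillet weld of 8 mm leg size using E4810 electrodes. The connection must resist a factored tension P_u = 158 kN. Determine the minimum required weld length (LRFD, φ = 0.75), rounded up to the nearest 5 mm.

L = 130 mm

E48XX → F_EXX = 480 MPa.
Throat t_e = 0.707 × 8 = 5.656 mm.
φr_n = 0.75 × 0.6 × 480 × 5.656 × 10⁻³ = 1.222 kN/mm.
L_req = P_u / φr_n = 158 / 1.222 = 129.3 mm total.
Round up → use L = 130 mm.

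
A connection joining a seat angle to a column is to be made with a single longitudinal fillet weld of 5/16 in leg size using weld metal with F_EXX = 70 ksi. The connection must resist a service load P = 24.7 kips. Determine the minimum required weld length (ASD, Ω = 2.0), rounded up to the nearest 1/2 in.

L = 5.5 in

Throat t_e = 0.707 × 0.3125 = 0.2209 in.
r_n/Ω = (0.6 × 70 × 0.2209) / 2.0 = 4.64 kip/in.
L_req = P / (r_n/Ω) = 24.7 / 4.64 = 5.324 in total.
Round up → use L = 5.5 in.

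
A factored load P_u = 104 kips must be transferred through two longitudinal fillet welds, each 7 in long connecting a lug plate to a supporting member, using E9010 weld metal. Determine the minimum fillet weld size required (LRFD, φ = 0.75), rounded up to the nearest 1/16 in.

w = 5/16 in

E90XX → F_EXX = 90 ksi.
Total weld length L = 14 in.
Required throat t_e = P_u / (φ × 0.6 F_EXX × L) = 104 / (0.75 × 0.6 × 90 × 14) = 0.1834 in.
Required leg w = t_e / 0.707 = 0.2594 in → use 5/16 in.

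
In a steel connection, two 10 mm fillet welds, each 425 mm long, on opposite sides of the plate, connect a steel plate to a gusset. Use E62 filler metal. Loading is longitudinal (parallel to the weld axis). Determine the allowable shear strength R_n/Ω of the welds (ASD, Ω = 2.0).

E62XX → F_EXX = 620 MPa.
Effective throat t_e = 0.707 × 10 = 7.07 mm.
Total length L = 850 mm; A_we = 7.07 × 850 = 6009 mm².
F_nw = 0.6 F_EXX = 0.6 × 620 = 372 MPa.
R_n = 372 × 6009 × 10⁻³ = 2236 kN; R_n/Ω = 2236/2.0 = 1118 kN.

R_n/Ω ≈ 1120 kN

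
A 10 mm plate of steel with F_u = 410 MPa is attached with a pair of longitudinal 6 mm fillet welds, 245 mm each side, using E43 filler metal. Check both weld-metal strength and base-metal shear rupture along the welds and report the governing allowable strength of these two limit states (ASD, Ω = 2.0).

R_n/Ω ≈ 268 kN (weld metal governs)

E43XX → F_EXX = 430 MPa.
t_e = 0.707 × 6 = 4.242 mm; L = 490 mm.
Weld metal: R_n/Ω = (1/2.0) × 0.6 × 430 × 4.242 × 490 × 10⁻³ = 268.1 kN.
Base metal (shear rupture): R_n/Ω = (1/2.0) × 0.6 × 410 × 10 × 490 × 10⁻³ = 602.7 kN.
Governing: weld metal.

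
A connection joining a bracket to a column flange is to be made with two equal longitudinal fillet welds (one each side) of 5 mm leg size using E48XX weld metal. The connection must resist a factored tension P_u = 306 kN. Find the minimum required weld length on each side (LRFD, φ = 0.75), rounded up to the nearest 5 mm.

E48XX → F_EXX = 480 MPa.
Throat t_e = 0.707 × 5 = 3.535 mm.
φr_n = 0.75 × 0.6 × 480 × 3.535 × 10⁻³ = 0.7636 kN/mm.
L_req = P_u / φr_n = 306 / 0.7636 = 400.8 mm total.
Per side: 400.8 / 2 = 200.4 mm.
Round up → use L = 205 mm on each side.

L = 205 mm on each side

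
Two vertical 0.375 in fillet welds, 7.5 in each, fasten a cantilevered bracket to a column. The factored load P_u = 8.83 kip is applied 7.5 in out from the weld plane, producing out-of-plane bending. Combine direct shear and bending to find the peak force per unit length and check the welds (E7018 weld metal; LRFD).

E70XX → F_EXX = 70 ksi.
L_w = 2 × 7.5 = 15 in; section modulus (unit throat) S = 2 × L²/6 = 18.75 in².
Direct shear f_v = P/L_w = 8.83/15 = 0.5887 kip/in.
Moment M = P × e = 8.83 × 7.5 = 66.225 kip·in; bending f_b = M/S = 3.532 kip/in.
f_max = √(f_v² + f_b²) = √(0.5887² + 3.532²) = 3.581 kip/in.
φr_n = 0.75 × 0.6 × 70 × (0.707 × 0.375) = 8.351 kip/in → adequate.

f_max ≈ 3.58 kip/in; adequate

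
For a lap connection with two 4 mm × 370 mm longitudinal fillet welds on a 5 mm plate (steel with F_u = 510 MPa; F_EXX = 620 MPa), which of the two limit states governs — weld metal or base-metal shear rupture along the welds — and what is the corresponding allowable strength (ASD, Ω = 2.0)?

R_n/Ω ≈ 389 kN (weld metal governs)

t_e = 0.707 × 4 = 2.828 mm; L = 740 mm.
Weld metal: R_n/Ω = (1/2.0) × 0.6 × 620 × 2.828 × 740 × 10⁻³ = 389.2 kN.
Base metal (shear rupture): R_n/Ω = (1/2.0) × 0.6 × 510 × 5 × 740 × 10⁻³ = 566.1 kN.
Governing: weld metal.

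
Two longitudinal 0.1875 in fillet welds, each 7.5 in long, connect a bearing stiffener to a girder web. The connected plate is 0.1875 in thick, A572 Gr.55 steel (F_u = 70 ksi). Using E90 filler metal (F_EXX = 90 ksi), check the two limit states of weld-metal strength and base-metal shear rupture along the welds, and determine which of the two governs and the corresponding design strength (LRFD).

t_e = 0.707 × 0.1875 = 0.1326 in; L = 15 in.
Weld metal: φR_n = 0.75 × 0.6 × 90 × 0.1326 × 15 = 80.53 kip.
Base metal (shear rupture): φR_n = 0.75 × 0.6 × 70 × 0.1875 × 15 = 88.59 kip.
Governing: weld metal.

φR_n ≈ 80.5 kip (weld metal governs)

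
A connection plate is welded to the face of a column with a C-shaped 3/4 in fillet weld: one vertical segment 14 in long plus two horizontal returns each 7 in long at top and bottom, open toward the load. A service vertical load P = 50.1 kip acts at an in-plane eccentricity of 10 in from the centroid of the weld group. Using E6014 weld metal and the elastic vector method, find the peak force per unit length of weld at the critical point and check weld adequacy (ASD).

E60XX → F_EXX = 60 ksi.
Total weld length L_w = 28 in. Treat welds as unit-width lines.
Centroid: x̄ = 2×7×3.5 / 28 = 1.75 in from the vertical weld.
Polar moment about centroid: J = I_x + I_y = [14³/12 + 2×7×7²] + [14×1.75² + 2(7³/12 + 7×1.75²)] = 1058 in³.
Direct shear f_v = P/L_w = 50.1 / 28 = 1.789 kip/in (vertical).
Torsion M = P·e = 50.1 × 10 = 501 kip·in.
Critical point at (x, y) = (5.25, 7) from centroid. f_tx = M·y/J = 3.316 kip/in; f_ty = M·x/J = 2.487 kip/in.
Resultant f_max = √[f_tx² + (f_v + f_ty)²] = √[3.316² + (1.789 + 2.487)²] = 5.411 kip/in.
Capacity per unit length: r_n/Ω = (1/2.0) × 0.6 × 60 × (0.707 × 0.75) = 9.544 kip/in.
5.411 ≤ 9.544 → adequate.

f_max ≈ 5.41 kip/in; adequate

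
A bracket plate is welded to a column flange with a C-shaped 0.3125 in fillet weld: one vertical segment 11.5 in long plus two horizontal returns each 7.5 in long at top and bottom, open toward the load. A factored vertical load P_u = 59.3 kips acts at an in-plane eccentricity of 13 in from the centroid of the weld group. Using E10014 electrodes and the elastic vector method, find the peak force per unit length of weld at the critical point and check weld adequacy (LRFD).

E100XX → F_EXX = 100 ksi.
Total weld length L_w = 26.5 in. Treat welds as unit-width lines.
Centroid: x̄ = 2×7.5×3.75 / 26.5 = 2.123 in from the vertical weld.
Polar moment about centroid: J = I_x + I_y = [11.5³/12 + 2×7.5×5.75²] + [11.5×2.123² + 2(7.5³/12 + 7.5×1.627²)] = 784.5 in³.
Direct shear f_v = P/L_w = 59.3 / 26.5 = 2.238 kip/in (vertical).
Torsion M = P·e = 59.3 × 13 = 770.9 kip·in.
Critical point at (x, y) = (5.377, 5.75) from centroid. f_tx = M·y/J = 5.65 kip/in; f_ty = M·x/J = 5.284 kip/in.
Resultant f_max = √[f_tx² + (f_v + f_ty)²] = √[5.65² + (2.238 + 5.284)²] = 9.407 kip/in.
Capacity per unit length: φr_n = 0.75 × 0.6 × 100 × (0.707 × 0.3125) = 9.942 kip/in.
9.407 ≤ 9.942 → adequate.

f_max ≈ 9.41 kip/in; adequate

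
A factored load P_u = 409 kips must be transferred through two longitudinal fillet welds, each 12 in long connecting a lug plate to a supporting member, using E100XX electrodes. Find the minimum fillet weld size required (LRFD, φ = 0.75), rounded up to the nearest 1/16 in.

w = 9/16 in

E100XX → F_EXX = 100 ksi.
Total weld length L = 24 in.
Required throat t_e = P_u / (φ × 0.6 F_EXX × L) = 409 / (0.75 × 0.6 × 100 × 24) = 0.3787 in.
Required leg w = t_e / 0.707 = 0.5356 in → use 9/16 in.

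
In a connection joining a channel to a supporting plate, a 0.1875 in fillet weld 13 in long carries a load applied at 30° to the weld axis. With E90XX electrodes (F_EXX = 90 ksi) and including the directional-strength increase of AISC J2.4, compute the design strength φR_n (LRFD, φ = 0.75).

t_e = 0.707 × 0.1875 = 0.1326 in; A_we = 0.1326 × 13 = 1.723 in².
Directional factor: 1.0 + 0.5 sin^1.5(30°) = 1.177.
F_nw = 0.6 × 90 × 1.177 = 63.55 ksi.
φR_n = 0.75 × 63.55 × 1.723 = 82.13 kip.

φR_n ≈ 82.1 kip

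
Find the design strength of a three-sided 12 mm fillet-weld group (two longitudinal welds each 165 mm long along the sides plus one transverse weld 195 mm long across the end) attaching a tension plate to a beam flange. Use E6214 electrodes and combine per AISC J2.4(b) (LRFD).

φR_n ≈ 1360 kN

E62XX → F_EXX = 620 MPa.
t_e = 0.707 × 12 = 8.484 mm.
R_nwl = 0.6 × 620 × 8.484 × 330 × 10⁻³ = 1041 kN (longitudinal, 2 welds).
R_nwt = 0.6 × 620 × 8.484 × 195 × 10⁻³ = 615.4 kN (transverse, base value).
(i) R_nwl + R_nwt = 1657 kN; (ii) 0.85 R_nwl + 1.5 R_nwt = 1808 kN.
R_n = max = 1808 kN [governs: (ii)]; φR_n = 1356 kN.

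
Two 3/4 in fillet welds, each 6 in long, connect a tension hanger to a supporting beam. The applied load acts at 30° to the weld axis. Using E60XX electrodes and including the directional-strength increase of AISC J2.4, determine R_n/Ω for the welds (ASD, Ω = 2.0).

R_n/Ω ≈ 135 kip

E60XX → F_EXX = 60 ksi.
t_e = 0.707 × 0.75 = 0.5302 in; A_we = 0.5302 × 12 = 6.363 in².
Directional factor: 1.0 + 0.5 sin^1.5(30°) = 1.177.
F_nw = 0.6 × 60 × 1.177 = 42.36 ksi.
R_n/Ω = (42.36 × 6.363) / 2.0 = 134.8 kip.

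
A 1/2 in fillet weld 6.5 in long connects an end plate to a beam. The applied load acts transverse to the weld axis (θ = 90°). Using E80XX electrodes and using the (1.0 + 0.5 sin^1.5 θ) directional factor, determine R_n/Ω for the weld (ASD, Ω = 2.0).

R_n/Ω ≈ 82.7 kip

E80XX → F_EXX = 80 ksi.
t_e = 0.707 × 0.5 = 0.3535 in; A_we = 0.3535 × 6.5 = 2.298 in².
Directional factor: 1.0 + 0.5 sin^1.5(90°) = 1.5.
F_nw = 0.6 × 80 × 1.5 = 72 ksi.
R_n/Ω = (72 × 2.298) / 2.0 = 82.72 kip.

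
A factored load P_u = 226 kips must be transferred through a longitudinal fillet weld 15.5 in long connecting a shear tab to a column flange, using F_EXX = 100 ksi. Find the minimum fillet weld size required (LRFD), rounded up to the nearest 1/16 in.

Total weld length L = 15.5 in.
Required throat t_e = P_u / (φ × 0.6 F_EXX × L) = 226 / (0.75 × 0.6 × 100 × 15.5) = 0.324 in.
Required leg w = t_e / 0.707 = 0.4583 in → use 1/2 in.

w = 1/2 in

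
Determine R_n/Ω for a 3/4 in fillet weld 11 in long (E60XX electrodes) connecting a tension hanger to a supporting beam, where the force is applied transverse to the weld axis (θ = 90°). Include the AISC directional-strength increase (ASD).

E60XX → F_EXX = 60 ksi.
t_e = 0.707 × 0.75 = 0.5302 in; A_we = 0.5302 × 11 = 5.833 in².
Directional factor: 1.0 + 0.5 sin^1.5(90°) = 1.5.
F_nw = 0.6 × 60 × 1.5 = 54 ksi.
R_n/Ω = (54 × 5.833) / 2.0 = 157.5 kip.

R_n/Ω ≈ 157 kip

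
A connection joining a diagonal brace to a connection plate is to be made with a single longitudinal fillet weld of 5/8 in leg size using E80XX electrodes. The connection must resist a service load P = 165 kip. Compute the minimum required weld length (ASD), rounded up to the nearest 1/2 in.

E80XX → F_EXX = 80 ksi.
Throat t_e = 0.707 × 0.625 = 0.4419 in.
r_n/Ω = (0.6 × 80 × 0.4419) / 2.0 = 10.6 kip/in.
L_req = P / (r_n/Ω) = 165 / 10.6 = 15.56 in total.
Round up → use L = 16 in.

L = 16 in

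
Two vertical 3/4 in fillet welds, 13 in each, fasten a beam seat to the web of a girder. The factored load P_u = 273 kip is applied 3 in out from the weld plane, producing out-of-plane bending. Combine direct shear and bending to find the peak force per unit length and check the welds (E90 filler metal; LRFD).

f_max ≈ 17.9 kip/in; adequate

E90XX → F_EXX = 90 ksi.
L_w = 2 × 13 = 26 in; section modulus (unit throat) S = 2 × L²/6 = 56.33 in².
Direct shear f_v = P/L_w = 273/26 = 10.5 kip/in.
Moment M = P × e = 273 × 3 = 819 kip·in; bending f_b = M/S = 14.54 kip/in.
f_max = √(f_v² + f_b²) = √(10.5² + 14.54²) = 17.93 kip/in.
φr_n = 0.75 × 0.6 × 90 × (0.707 × 0.75) = 21.48 kip/in → adequate.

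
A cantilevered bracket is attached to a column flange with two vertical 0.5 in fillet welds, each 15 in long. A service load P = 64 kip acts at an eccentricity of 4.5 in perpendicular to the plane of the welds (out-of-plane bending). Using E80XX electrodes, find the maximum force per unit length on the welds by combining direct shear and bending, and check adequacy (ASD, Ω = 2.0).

E80XX → F_EXX = 80 ksi.
L_w = 2 × 15 = 30 in; section modulus (unit throat) S = 2 × L²/6 = 75 in².
Direct shear f_v = P/L_w = 64/30 = 2.133 kip/in.
Moment M = P × e = 64 × 4.5 = 288 kip·in; bending f_b = M/S = 3.84 kip/in.
f_max = √(f_v² + f_b²) = √(2.133² + 3.84²) = 4.393 kip/in.
r_n/Ω = (1/2.0) × 0.6 × 80 × (0.707 × 0.5) = 8.484 kip/in → adequate.

f_max ≈ 4.39 kip/in; adequate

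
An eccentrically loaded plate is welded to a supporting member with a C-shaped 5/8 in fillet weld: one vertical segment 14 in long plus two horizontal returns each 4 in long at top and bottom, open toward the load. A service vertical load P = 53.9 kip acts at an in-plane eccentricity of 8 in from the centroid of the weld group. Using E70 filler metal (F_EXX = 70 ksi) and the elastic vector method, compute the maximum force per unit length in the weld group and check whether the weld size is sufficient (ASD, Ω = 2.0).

f_max ≈ 6.54 kip/in; adequate

Total weld length L_w = 22 in. Treat welds as unit-width lines.
Centroid: x̄ = 2×4×2 / 22 = 0.7273 in from the vertical weld.
Polar moment about centroid: J = I_x + I_y = [14³/12 + 2×4×7²] + [14×0.7273² + 2(4³/12 + 4×1.273²)] = 651.7 in³.
Direct shear f_v = P/L_w = 53.9 / 22 = 2.45 kip/in (vertical).
Torsion M = P·e = 53.9 × 8 = 431.2 kip·in.
Critical point at (x, y) = (3.273, 7) from centroid. f_tx = M·y/J = 4.632 kip/in; f_ty = M·x/J = 2.165 kip/in.
Resultant f_max = √[f_tx² + (f_v + f_ty)²] = √[4.632² + (2.45 + 2.165)²] = 6.539 kip/in.
Capacity per unit length: r_n/Ω = (1/2.0) × 0.6 × 70 × (0.707 × 0.625) = 9.279 kip/in.
6.539 ≤ 9.279 → adequate.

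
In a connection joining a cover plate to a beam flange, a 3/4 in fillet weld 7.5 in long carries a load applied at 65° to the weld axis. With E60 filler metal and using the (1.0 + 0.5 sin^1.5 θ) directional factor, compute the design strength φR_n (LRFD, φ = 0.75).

E60XX → F_EXX = 60 ksi.
t_e = 0.707 × 0.75 = 0.5302 in; A_we = 0.5302 × 7.5 = 3.977 in².
Directional factor: 1.0 + 0.5 sin^1.5(65°) = 1.431.
F_nw = 0.6 × 60 × 1.431 = 51.53 ksi.
φR_n = 0.75 × 51.53 × 3.977 = 153.7 kip.

φR_n ≈ 154 kip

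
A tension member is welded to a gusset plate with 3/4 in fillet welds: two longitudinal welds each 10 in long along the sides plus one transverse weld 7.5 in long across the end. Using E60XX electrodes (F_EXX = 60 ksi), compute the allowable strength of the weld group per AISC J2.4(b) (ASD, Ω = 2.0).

R_n/Ω ≈ 270 kips

t_e = 0.707 × 0.75 = 0.5302 in.
R_nwl = 0.6 × 60 × 0.5302 × 20 = 381.8 kips (longitudinal, 2 welds).
R_nwt = 0.6 × 60 × 0.5302 × 7.5 = 143.2 kips (transverse, base value).
(i) R_nwl + R_nwt = 524.9 kips; (ii) 0.85 R_nwl + 1.5 R_nwt = 539.3 kips.
R_n = max = 539.3 kips [governs: (ii)]; R_n/Ω = 269.6 kips.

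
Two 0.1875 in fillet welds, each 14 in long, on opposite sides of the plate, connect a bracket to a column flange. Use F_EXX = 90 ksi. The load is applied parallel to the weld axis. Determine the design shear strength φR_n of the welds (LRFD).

Effective throat t_e = 0.707 × 0.1875 = 0.1326 in.
Total length L = 28 in; A_we = 0.1326 × 28 = 3.712 in².
F_nw = 0.6 F_EXX = 0.6 × 90 = 54 ksi.
φR_n = 0.75 × 54 × 3.712 = 150.3 kip.

φR_n ≈ 150 kip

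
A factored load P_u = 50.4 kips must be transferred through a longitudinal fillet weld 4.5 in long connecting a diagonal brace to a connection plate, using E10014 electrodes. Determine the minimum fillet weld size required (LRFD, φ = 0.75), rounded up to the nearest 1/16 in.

E100XX → F_EXX = 100 ksi.
Total weld length L = 4.5 in.
Required throat t_e = P_u / (φ × 0.6 F_EXX × L) = 50.4 / (0.75 × 0.6 × 100 × 4.5) = 0.2489 in.
Required leg w = t_e / 0.707 = 0.352 in → use 3/8 in.

w = 3/8 in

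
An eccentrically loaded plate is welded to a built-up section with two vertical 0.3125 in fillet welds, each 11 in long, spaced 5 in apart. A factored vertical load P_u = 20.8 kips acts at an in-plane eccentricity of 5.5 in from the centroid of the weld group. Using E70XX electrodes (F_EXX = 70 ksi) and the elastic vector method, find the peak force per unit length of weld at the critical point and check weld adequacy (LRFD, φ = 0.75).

Total weld length L_w = 22 in. Treat welds as unit-width lines.
Polar moment about centroid: J = 2[d³/12 + d(b/2)²] = 2[11³/12 + 11×2.5²] = 359.3 in³.
Direct shear f_v = P/L_w = 20.8 / 22 = 0.9455 kip/in (vertical).
Torsion M = P·e = 20.8 × 5.5 = 114.4 kip·in.
Critical point at (x, y) = (2.5, 5.5) from centroid. f_tx = M·y/J = 1.751 kip/in; f_ty = M·x/J = 0.7959 kip/in.
Resultant f_max = √[f_tx² + (f_v + f_ty)²] = √[1.751² + (0.9455 + 0.7959)²] = 2.47 kip/in.
Capacity per unit length: φr_n = 0.75 × 0.6 × 70 × (0.707 × 0.3125) = 6.96 kip/in.
2.47 ≤ 6.96 → adequate.

f_max ≈ 2.47 kip/in; adequate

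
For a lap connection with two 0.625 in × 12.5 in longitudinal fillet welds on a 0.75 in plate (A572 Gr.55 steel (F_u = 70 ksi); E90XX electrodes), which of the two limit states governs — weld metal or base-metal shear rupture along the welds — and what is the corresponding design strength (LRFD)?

φR_n ≈ 447 kips (weld metal governs)

E90XX → F_EXX = 90 ksi.
t_e = 0.707 × 0.625 = 0.4419 in; L = 25 in.
Weld metal: φR_n = 0.75 × 0.6 × 90 × 0.4419 × 25 = 447.4 kips.
Base metal (shear rupture): φR_n = 0.75 × 0.6 × 70 × 0.75 × 25 = 590.6 kips.
Governing: weld metal.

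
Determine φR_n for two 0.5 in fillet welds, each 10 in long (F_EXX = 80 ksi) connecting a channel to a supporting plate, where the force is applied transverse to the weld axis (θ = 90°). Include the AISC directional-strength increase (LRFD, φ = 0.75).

t_e = 0.707 × 0.5 = 0.3535 in; A_we = 0.3535 × 20 = 7.07 in².
Directional factor: 1.0 + 0.5 sin^1.5(90°) = 1.5.
F_nw = 0.6 × 80 × 1.5 = 72 ksi.
φR_n = 0.75 × 72 × 7.07 = 381.8 kips.

φR_n ≈ 382 kips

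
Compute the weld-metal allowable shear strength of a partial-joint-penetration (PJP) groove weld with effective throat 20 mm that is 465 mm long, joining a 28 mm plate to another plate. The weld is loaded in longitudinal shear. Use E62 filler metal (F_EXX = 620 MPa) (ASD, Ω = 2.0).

R_n/Ω ≈ 1730 kN

Effective throat (given) t_e = 20 mm.
A_we = 20 × 465 = 9300 mm².
F_nw = 0.6 F_EXX = 372 MPa.
R_n/Ω = (372 × 9300) / 2.0 × 10⁻³ = 1730 kN.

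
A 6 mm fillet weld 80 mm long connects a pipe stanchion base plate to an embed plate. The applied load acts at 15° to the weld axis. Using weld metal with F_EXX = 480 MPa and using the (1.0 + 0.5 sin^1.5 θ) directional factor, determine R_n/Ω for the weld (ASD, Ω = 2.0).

R_n/Ω ≈ 52.1 kN

t_e = 0.707 × 6 = 4.242 mm; A_we = 4.242 × 80 = 339.4 mm².
Directional factor: 1.0 + 0.5 sin^1.5(15°) = 1.066.
F_nw = 0.6 × 480 × 1.066 = 307 MPa.
R_n/Ω = (307 × 339.4) / 2.0 × 10⁻³ = 52.09 kN.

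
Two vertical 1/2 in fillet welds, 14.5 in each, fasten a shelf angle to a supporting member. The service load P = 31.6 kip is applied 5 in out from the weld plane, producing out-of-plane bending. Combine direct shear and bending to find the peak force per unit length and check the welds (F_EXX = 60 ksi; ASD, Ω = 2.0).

L_w = 2 × 14.5 = 29 in; section modulus (unit throat) S = 2 × L²/6 = 70.08 in².
Direct shear f_v = P/L_w = 31.6/29 = 1.09 kip/in.
Moment M = P × e = 31.6 × 5 = 158 kip·in; bending f_b = M/S = 2.254 kip/in.
f_max = √(f_v² + f_b²) = √(1.09² + 2.254²) = 2.504 kip/in.
r_n/Ω = (1/2.0) × 0.6 × 60 × (0.707 × 0.5) = 6.363 kip/in → adequate.

f_max ≈ 2.5 kip/in; adequate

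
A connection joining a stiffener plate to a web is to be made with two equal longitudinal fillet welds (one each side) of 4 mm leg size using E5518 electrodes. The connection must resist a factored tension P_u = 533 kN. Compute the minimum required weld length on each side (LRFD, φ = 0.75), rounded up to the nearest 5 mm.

E55XX → F_EXX = 550 MPa.
Throat t_e = 0.707 × 4 = 2.828 mm.
φr_n = 0.75 × 0.6 × 550 × 2.828 × 10⁻³ = 0.6999 kN/mm.
L_req = P_u / φr_n = 533 / 0.6999 = 761.5 mm total.
Per side: 761.5 / 2 = 380.8 mm.
Round up → use L = 385 mm on each side.

L = 385 mm on each side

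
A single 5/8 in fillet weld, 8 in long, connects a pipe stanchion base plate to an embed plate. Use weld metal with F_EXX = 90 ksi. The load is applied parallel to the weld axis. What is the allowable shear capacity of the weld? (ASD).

Effective throat t_e = 0.707 × 0.625 = 0.4419 in.
Total length L = 8 in; A_we = 0.4419 × 8 = 3.535 in².
F_nw = 0.6 F_EXX = 0.6 × 90 = 54 ksi.
R_n = 54 × 3.535 = 190.9 kips; R_n/Ω = 190.9/2.0 = 95.44 kips.

R_n/Ω ≈ 95.4 kips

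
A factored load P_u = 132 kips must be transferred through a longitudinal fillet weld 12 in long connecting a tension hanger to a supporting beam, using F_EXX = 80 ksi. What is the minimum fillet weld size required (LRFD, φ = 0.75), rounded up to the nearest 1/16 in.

w = 7/16 in

Total weld length L = 12 in.
Required throat t_e = P_u / (φ × 0.6 F_EXX × L) = 132 / (0.75 × 0.6 × 80 × 12) = 0.3056 in.
Required leg w = t_e / 0.707 = 0.4322 in → use 7/16 in.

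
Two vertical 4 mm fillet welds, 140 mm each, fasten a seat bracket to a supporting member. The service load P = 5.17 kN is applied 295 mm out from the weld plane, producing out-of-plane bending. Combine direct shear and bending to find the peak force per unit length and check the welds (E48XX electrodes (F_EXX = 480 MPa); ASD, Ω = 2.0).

f_max ≈ 234 N/mm; adequate

L_w = 2 × 140 = 280 mm; section modulus (unit throat) S = 2 × L²/6 = 6533 mm².
Direct shear f_v = P/L_w = 5.17×10³/280 = 18.46 N/mm.
Moment M = P × e = 5.17×10³ × 295 = 1525200 N·mm; bending f_b = M/S = 233.4 N/mm.
f_max = √(f_v² + f_b²) = √(18.46² + 233.4²) = 234.2 N/mm.
r_n/Ω = (1/2.0) × 0.6 × 480 × (0.707 × 4) = 407.2 N/mm → adequate.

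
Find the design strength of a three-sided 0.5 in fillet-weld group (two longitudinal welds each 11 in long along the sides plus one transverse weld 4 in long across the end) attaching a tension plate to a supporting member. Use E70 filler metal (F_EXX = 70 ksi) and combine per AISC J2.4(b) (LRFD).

φR_n ≈ 290 kip

t_e = 0.707 × 0.5 = 0.3535 in.
R_nwl = 0.6 × 70 × 0.3535 × 22 = 326.6 kip (longitudinal, 2 welds).
R_nwt = 0.6 × 70 × 0.3535 × 4 = 59.39 kip (transverse, base value).
(i) R_nwl + R_nwt = 386 kip; (ii) 0.85 R_nwl + 1.5 R_nwt = 366.7 kip.
R_n = max = 386 kip [governs: (i)]; φR_n = 289.5 kip.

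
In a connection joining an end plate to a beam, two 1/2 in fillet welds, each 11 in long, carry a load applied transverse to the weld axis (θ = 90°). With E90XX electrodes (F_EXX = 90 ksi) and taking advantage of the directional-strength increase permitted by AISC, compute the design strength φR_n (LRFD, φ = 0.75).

t_e = 0.707 × 0.5 = 0.3535 in; A_we = 0.3535 × 22 = 7.777 in².
Directional factor: 1.0 + 0.5 sin^1.5(90°) = 1.5.
F_nw = 0.6 × 90 × 1.5 = 81 ksi.
φR_n = 0.75 × 81 × 7.777 = 472.5 kips.

φR_n ≈ 472 kips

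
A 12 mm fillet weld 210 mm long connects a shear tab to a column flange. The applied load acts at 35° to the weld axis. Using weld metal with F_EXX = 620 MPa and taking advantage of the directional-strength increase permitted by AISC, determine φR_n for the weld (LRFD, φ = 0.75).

t_e = 0.707 × 12 = 8.484 mm; A_we = 8.484 × 210 = 1782 mm².
Directional factor: 1.0 + 0.5 sin^1.5(35°) = 1.217.
F_nw = 0.6 × 620 × 1.217 = 452.8 MPa.
φR_n = 0.75 × 452.8 × 1782 × 10⁻³ = 605 kN.

φR_n ≈ 605 kN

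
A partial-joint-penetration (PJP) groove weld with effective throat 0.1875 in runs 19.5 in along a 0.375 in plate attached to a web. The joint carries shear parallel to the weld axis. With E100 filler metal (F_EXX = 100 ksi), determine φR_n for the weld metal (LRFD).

Effective throat (given) t_e = 0.1875 in.
A_we = 0.1875 × 19.5 = 3.656 in².
F_nw = 0.6 F_EXX = 60 ksi.
φR_n = 0.75 × 60 × 3.656 = 164.5 kip.

φR_n ≈ 165 kip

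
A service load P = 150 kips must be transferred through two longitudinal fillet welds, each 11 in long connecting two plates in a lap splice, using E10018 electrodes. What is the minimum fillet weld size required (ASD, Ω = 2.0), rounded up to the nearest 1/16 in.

E100XX → F_EXX = 100 ksi.
Total weld length L = 22 in.
Required throat t_e = P × Ω / (0.6 F_EXX × L) = 150 × 2.0 / (0.6 × 100 × 22) = 0.2273 in.
Required leg w = t_e / 0.707 = 0.3215 in → use 3/8 in.

w = 3/8 in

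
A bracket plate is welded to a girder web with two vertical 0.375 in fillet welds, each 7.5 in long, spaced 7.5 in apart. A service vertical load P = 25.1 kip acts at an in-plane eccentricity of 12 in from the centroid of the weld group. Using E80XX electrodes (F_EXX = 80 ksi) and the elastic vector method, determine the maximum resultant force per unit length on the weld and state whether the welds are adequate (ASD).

Total weld length L_w = 15 in. Treat welds as unit-width lines.
Polar moment about centroid: J = 2[d³/12 + d(b/2)²] = 2[7.5³/12 + 7.5×3.75²] = 281.2 in³.
Direct shear f_v = P/L_w = 25.1 / 15 = 1.673 kip/in (vertical).
Torsion M = P·e = 25.1 × 12 = 301.2 kip·in.
Critical point at (x, y) = (3.75, 3.75) from centroid. f_tx = M·y/J = 4.016 kip/in; f_ty = M·x/J = 4.016 kip/in.
Resultant f_max = √[f_tx² + (f_v + f_ty)²] = √[4.016² + (1.673 + 4.016)²] = 6.964 kip/in.
Capacity per unit length: r_n/Ω = (1/2.0) × 0.6 × 80 × (0.707 × 0.375) = 6.363 kip/in.
6.964 > 6.363 → NOT adequate.

f_max ≈ 6.96 kip/in; NOT adequate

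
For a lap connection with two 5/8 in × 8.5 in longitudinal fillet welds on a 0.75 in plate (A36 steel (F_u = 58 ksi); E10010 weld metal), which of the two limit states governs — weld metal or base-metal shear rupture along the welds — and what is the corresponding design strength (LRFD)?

φR_n ≈ 333 kip (base-metal shear rupture governs)

E100XX → F_EXX = 100 ksi.
t_e = 0.707 × 0.625 = 0.4419 in; L = 17 in.
Weld metal: φR_n = 0.75 × 0.6 × 100 × 0.4419 × 17 = 338 kip.
Base metal (shear rupture): φR_n = 0.75 × 0.6 × 58 × 0.75 × 17 = 332.8 kip.
Governing: base-metal shear rupture.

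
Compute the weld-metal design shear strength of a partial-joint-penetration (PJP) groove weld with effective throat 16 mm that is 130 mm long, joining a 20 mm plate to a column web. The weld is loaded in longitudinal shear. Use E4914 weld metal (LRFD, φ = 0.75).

E49XX → F_EXX = 490 MPa.
Effective throat (given) t_e = 16 mm.
A_we = 16 × 130 = 2080 mm².
F_nw = 0.6 F_EXX = 294 MPa.
φR_n = 0.75 × 294 × 2080 × 10⁻³ = 458.6 kN.

φR_n ≈ 459 kN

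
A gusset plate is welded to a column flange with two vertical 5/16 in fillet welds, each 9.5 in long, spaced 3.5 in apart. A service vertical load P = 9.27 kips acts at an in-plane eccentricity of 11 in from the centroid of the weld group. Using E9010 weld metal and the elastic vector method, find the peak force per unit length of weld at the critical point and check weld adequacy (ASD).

E90XX → F_EXX = 90 ksi.
Total weld length L_w = 19 in. Treat welds as unit-width lines.
Polar moment about centroid: J = 2[d³/12 + d(b/2)²] = 2[9.5³/12 + 9.5×1.75²] = 201.1 in³.
Direct shear f_v = P/L_w = 9.27 / 19 = 0.4879 kip/in (vertical).
Torsion M = P·e = 9.27 × 11 = 101.97 kip·in.
Critical point at (x, y) = (1.75, 4.75) from centroid. f_tx = M·y/J = 2.409 kip/in; f_ty = M·x/J = 0.8874 kip/in.
Resultant f_max = √[f_tx² + (f_v + f_ty)²] = √[2.409² + (0.4879 + 0.8874)²] = 2.774 kip/in.
Capacity per unit length: r_n/Ω = (1/2.0) × 0.6 × 90 × (0.707 × 0.3125) = 5.965 kip/in.
2.774 ≤ 5.965 → adequate.

f_max ≈ 2.77 kip/in; adequate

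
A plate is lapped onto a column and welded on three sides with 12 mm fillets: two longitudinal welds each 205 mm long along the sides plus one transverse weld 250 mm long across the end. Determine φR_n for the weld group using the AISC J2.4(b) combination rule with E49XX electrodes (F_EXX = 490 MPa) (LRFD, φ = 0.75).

φR_n ≈ 1350 kN

t_e = 0.707 × 12 = 8.484 mm.
R_nwl = 0.6 × 490 × 8.484 × 410 × 10⁻³ = 1023 kN (longitudinal, 2 welds).
R_nwt = 0.6 × 490 × 8.484 × 250 × 10⁻³ = 623.6 kN (transverse, base value).
(i) R_nwl + R_nwt = 1646 kN; (ii) 0.85 R_nwl + 1.5 R_nwt = 1805 kN.
R_n = max = 1805 kN [governs: (ii)]; φR_n = 1353 kN.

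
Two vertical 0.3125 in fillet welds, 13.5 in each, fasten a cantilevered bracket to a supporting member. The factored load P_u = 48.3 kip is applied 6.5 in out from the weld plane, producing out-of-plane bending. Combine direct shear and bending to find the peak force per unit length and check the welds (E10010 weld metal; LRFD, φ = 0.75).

f_max ≈ 5.47 kip/in; adequate

E100XX → F_EXX = 100 ksi.
L_w = 2 × 13.5 = 27 in; section modulus (unit throat) S = 2 × L²/6 = 60.75 in².
Direct shear f_v = P/L_w = 48.3/27 = 1.789 kip/in.
Moment M = P × e = 48.3 × 6.5 = 313.95 kip·in; bending f_b = M/S = 5.168 kip/in.
f_max = √(f_v² + f_b²) = √(1.789² + 5.168²) = 5.469 kip/in.
φr_n = 0.75 × 0.6 × 100 × (0.707 × 0.3125) = 9.942 kip/in → adequate.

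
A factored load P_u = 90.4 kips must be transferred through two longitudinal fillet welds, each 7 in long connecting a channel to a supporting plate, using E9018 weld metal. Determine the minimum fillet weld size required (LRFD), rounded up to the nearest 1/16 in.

w = 1/4 in

E90XX → F_EXX = 90 ksi.
Total weld length L = 14 in.
Required throat t_e = P_u / (φ × 0.6 F_EXX × L) = 90.4 / (0.75 × 0.6 × 90 × 14) = 0.1594 in.
Required leg w = t_e / 0.707 = 0.2255 in → use 1/4 in.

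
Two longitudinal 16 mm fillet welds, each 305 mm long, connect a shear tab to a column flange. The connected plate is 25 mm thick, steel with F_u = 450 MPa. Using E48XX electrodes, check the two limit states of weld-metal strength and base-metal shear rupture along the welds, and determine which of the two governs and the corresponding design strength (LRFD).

φR_n ≈ 1490 kN (weld metal governs)

E48XX → F_EXX = 480 MPa.
t_e = 0.707 × 16 = 11.31 mm; L = 610 mm.
Weld metal: φR_n = 0.75 × 0.6 × 480 × 11.31 × 610 × 10⁻³ = 1490 kN.
Base metal (shear rupture): φR_n = 0.75 × 0.6 × 450 × 25 × 610 × 10⁻³ = 3088 kN.
Governing: weld metal.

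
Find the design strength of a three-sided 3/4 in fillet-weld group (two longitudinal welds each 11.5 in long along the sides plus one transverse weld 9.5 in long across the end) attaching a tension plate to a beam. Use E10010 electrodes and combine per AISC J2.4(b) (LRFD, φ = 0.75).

E100XX → F_EXX = 100 ksi.
t_e = 0.707 × 0.75 = 0.5302 in.
R_nwl = 0.6 × 100 × 0.5302 × 23 = 731.7 kips (longitudinal, 2 welds).
R_nwt = 0.6 × 100 × 0.5302 × 9.5 = 302.2 kips (transverse, base value).
(i) R_nwl + R_nwt = 1034 kips; (ii) 0.85 R_nwl + 1.5 R_nwt = 1075 kips.
R_n = max = 1075 kips [governs: (ii)]; φR_n = 806.5 kips.

φR_n ≈ 807 kips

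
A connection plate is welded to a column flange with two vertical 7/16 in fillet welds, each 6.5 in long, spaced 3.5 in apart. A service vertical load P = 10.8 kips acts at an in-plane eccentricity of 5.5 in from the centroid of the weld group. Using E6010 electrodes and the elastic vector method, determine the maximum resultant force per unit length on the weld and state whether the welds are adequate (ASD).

f_max ≈ 3.04 kip/in; adequate

E60XX → F_EXX = 60 ksi.
Total weld length L_w = 13 in. Treat welds as unit-width lines.
Polar moment about centroid: J = 2[d³/12 + d(b/2)²] = 2[6.5³/12 + 6.5×1.75²] = 85.58 in³.
Direct shear f_v = P/L_w = 10.8 / 13 = 0.8308 kip/in (vertical).
Torsion M = P·e = 10.8 × 5.5 = 59.4 kip·in.
Critical point at (x, y) = (1.75, 3.25) from centroid. f_tx = M·y/J = 2.256 kip/in; f_ty = M·x/J = 1.215 kip/in.
Resultant f_max = √[f_tx² + (f_v + f_ty)²] = √[2.256² + (0.8308 + 1.215)²] = 3.045 kip/in.
Capacity per unit length: r_n/Ω = (1/2.0) × 0.6 × 60 × (0.707 × 0.4375) = 5.568 kip/in.
3.045 ≤ 5.568 → adequate.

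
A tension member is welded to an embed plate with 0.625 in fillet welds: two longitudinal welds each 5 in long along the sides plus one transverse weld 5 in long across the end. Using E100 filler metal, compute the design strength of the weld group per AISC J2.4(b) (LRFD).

φR_n ≈ 318 kips

E100XX → F_EXX = 100 ksi.
t_e = 0.707 × 0.625 = 0.4419 in.
R_nwl = 0.6 × 100 × 0.4419 × 10 = 265.1 kips (longitudinal, 2 welds).
R_nwt = 0.6 × 100 × 0.4419 × 5 = 132.6 kips (transverse, base value).
(i) R_nwl + R_nwt = 397.7 kips; (ii) 0.85 R_nwl + 1.5 R_nwt = 424.2 kips.
R_n = max = 424.2 kips [governs: (ii)]; φR_n = 318.1 kips.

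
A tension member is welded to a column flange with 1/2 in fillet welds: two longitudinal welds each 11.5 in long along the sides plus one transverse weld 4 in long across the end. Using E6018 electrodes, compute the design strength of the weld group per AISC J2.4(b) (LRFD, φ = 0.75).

φR_n ≈ 258 kip

E60XX → F_EXX = 60 ksi.
t_e = 0.707 × 0.5 = 0.3535 in.
R_nwl = 0.6 × 60 × 0.3535 × 23 = 292.7 kip (longitudinal, 2 welds).
R_nwt = 0.6 × 60 × 0.3535 × 4 = 50.9 kip (transverse, base value).
(i) R_nwl + R_nwt = 343.6 kip; (ii) 0.85 R_nwl + 1.5 R_nwt = 325.1 kip.
R_n = max = 343.6 kip [governs: (i)]; φR_n = 257.7 kip.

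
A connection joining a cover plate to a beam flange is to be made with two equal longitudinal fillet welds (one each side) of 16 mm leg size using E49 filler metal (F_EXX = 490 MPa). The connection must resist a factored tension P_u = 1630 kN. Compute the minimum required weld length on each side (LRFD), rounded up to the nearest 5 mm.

L = 330 mm on each side

Throat t_e = 0.707 × 16 = 11.31 mm.
φr_n = 0.75 × 0.6 × 490 × 11.31 × 10⁻³ = 2.494 kN/mm.
L_req = P_u / φr_n = 1630 / 2.494 = 653.5 mm total.
Per side: 653.5 / 2 = 326.7 mm.
Round up → use L = 330 mm on each side.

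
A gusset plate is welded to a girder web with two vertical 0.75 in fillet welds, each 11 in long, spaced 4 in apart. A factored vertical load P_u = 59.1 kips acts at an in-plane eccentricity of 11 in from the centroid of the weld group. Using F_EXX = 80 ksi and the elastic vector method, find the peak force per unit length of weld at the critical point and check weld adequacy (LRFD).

Total weld length L_w = 22 in. Treat welds as unit-width lines.
Polar moment about centroid: J = 2[d³/12 + d(b/2)²] = 2[11³/12 + 11×2²] = 309.8 in³.
Direct shear f_v = P/L_w = 59.1 / 22 = 2.686 kip/in (vertical).
Torsion M = P·e = 59.1 × 11 = 650.1 kip·in.
Critical point at (x, y) = (2, 5.5) from centroid. f_tx = M·y/J = 11.54 kip/in; f_ty = M·x/J = 4.196 kip/in.
Resultant f_max = √[f_tx² + (f_v + f_ty)²] = √[11.54² + (2.686 + 4.196)²] = 13.44 kip/in.
Capacity per unit length: φr_n = 0.75 × 0.6 × 80 × (0.707 × 0.75) = 19.09 kip/in.
13.44 ≤ 19.09 → adequate.

f_max ≈ 13.4 kip/in; adequate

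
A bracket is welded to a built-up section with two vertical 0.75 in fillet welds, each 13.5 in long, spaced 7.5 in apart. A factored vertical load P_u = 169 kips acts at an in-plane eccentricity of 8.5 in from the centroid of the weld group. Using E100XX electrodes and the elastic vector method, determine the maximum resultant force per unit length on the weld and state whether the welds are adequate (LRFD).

f_max ≈ 17.9 kip/in; adequate

E100XX → F_EXX = 100 ksi.
Total weld length L_w = 27 in. Treat welds as unit-width lines.
Polar moment about centroid: J = 2[d³/12 + d(b/2)²] = 2[13.5³/12 + 13.5×3.75²] = 789.8 in³.
Direct shear f_v = P/L_w = 169 / 27 = 6.259 kip/in (vertical).
Torsion M = P·e = 169 × 8.5 = 1436.5 kip·in.
Critical point at (x, y) = (3.75, 6.75) from centroid. f_tx = M·y/J = 12.28 kip/in; f_ty = M·x/J = 6.821 kip/in.
Resultant f_max = √[f_tx² + (f_v + f_ty)²] = √[12.28² + (6.259 + 6.821)²] = 17.94 kip/in.
Capacity per unit length: φr_n = 0.75 × 0.6 × 100 × (0.707 × 0.75) = 23.86 kip/in.
17.94 ≤ 23.86 → adequate.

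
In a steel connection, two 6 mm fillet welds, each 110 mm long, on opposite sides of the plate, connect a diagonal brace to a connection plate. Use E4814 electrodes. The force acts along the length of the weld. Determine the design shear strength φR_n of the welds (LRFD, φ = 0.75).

φR_n ≈ 202 kN

E48XX → F_EXX = 480 MPa.
Effective throat t_e = 0.707 × 6 = 4.242 mm.
Total length L = 220 mm; A_we = 4.242 × 220 = 933.2 mm².
F_nw = 0.6 F_EXX = 0.6 × 480 = 288 MPa.
φR_n = 0.75 × 288 × 933.2 × 10⁻³ = 201.6 kN.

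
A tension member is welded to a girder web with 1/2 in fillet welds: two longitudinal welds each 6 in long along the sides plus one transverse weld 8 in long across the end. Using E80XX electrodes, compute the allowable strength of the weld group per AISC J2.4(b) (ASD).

E80XX → F_EXX = 80 ksi.
t_e = 0.707 × 0.5 = 0.3535 in.
R_nwl = 0.6 × 80 × 0.3535 × 12 = 203.6 kips (longitudinal, 2 welds).
R_nwt = 0.6 × 80 × 0.3535 × 8 = 135.7 kips (transverse, base value).
(i) R_nwl + R_nwt = 339.4 kips; (ii) 0.85 R_nwl + 1.5 R_nwt = 376.7 kips.
R_n = max = 376.7 kips [governs: (ii)]; R_n/Ω = 188.3 kips.

R_n/Ω ≈ 188 kips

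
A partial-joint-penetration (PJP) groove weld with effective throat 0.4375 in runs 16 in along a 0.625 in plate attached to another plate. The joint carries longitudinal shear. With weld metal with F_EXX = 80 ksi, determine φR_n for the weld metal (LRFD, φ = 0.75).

φR_n ≈ 252 kip

Effective throat (given) t_e = 0.4375 in.
A_we = 0.4375 × 16 = 7 in².
F_nw = 0.6 F_EXX = 48 ksi.
φR_n = 0.75 × 48 × 7 = 252 kip.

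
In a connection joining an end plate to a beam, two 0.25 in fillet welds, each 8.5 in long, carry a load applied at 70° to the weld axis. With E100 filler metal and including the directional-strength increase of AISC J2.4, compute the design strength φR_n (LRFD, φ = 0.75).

φR_n ≈ 197 kip

E100XX → F_EXX = 100 ksi.
t_e = 0.707 × 0.25 = 0.1767 in; A_we = 0.1767 × 17 = 3.005 in².
Directional factor: 1.0 + 0.5 sin^1.5(70°) = 1.455.
F_nw = 0.6 × 100 × 1.455 = 87.33 ksi.
φR_n = 0.75 × 87.33 × 3.005 = 196.8 kip.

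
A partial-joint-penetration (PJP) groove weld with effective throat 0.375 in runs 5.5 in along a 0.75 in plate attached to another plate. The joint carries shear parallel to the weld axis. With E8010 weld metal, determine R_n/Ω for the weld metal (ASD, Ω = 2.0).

E80XX → F_EXX = 80 ksi.
Effective throat (given) t_e = 0.375 in.
A_we = 0.375 × 5.5 = 2.062 in².
F_nw = 0.6 F_EXX = 48 ksi.
R_n/Ω = (48 × 2.062) / 2.0 = 49.5 kips.

R_n/Ω ≈ 49.5 kips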